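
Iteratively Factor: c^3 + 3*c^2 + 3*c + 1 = (c + 1)*(c^2 + 2*c + 1) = (c + 1)^2*(c + 1)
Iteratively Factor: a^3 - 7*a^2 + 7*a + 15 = (a - 5)*(a^2 - 2*a - 3) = (a - 5)*(a - 3)*(a + 1)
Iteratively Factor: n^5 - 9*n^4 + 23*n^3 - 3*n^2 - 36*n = (n)*(n^4 - 9*n^3 + 23*n^2 - 3*n - 36) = n*(n - 3)*(n^3 - 6*n^2 + 5*n + 12) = n*(n - 4)*(n - 3)*(n^2 - 2*n - 3) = n*(n - 4)*(n - 3)^2*(n + 1)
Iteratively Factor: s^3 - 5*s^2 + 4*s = (s - 4)*(s^2 - s) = (s - 4)*(s - 1)*(s)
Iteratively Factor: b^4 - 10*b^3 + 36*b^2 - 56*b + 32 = (b - 4)*(b^3 - 6*b^2 + 12*b - 8) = (b - 4)*(b - 2)*(b^2 - 4*b + 4) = (b - 4)*(b - 2)^2*(b - 2)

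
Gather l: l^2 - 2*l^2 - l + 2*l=-l^2 + l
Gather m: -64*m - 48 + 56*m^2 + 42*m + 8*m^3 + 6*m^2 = 8*m^3 + 62*m^2 - 22*m - 48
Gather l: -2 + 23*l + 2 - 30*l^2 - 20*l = -30*l^2 + 3*l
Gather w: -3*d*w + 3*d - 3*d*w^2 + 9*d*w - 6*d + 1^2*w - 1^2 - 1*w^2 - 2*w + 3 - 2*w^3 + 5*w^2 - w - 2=-3*d - 2*w^3 + w^2*(4 - 3*d) + w*(6*d - 2)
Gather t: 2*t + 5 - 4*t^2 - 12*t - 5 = -4*t^2 - 10*t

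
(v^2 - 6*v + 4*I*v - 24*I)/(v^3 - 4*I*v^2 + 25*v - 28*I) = (v - 6)/(v^2 - 8*I*v - 7)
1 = 1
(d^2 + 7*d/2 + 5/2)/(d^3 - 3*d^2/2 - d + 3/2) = (2*d + 5)/(2*d^2 - 5*d + 3)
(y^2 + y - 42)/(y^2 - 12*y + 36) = (y + 7)/(y - 6)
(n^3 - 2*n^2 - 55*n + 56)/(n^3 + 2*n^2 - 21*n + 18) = (n^2 - n - 56)/(n^2 + 3*n - 18)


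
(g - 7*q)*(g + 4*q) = g^2 - 3*g*q - 28*q^2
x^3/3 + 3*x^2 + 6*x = x*(x/3 + 1)*(x + 6)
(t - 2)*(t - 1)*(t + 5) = t^3 + 2*t^2 - 13*t + 10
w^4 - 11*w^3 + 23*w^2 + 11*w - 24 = (w - 8)*(w - 3)*(w - 1)*(w + 1)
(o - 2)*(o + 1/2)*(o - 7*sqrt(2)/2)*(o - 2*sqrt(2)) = o^4 - 11*sqrt(2)*o^3/2 - 3*o^3/2 + 33*sqrt(2)*o^2/4 + 13*o^2 - 21*o + 11*sqrt(2)*o/2 - 14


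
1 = 1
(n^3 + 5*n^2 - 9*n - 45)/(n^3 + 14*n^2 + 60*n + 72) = (n^3 + 5*n^2 - 9*n - 45)/(n^3 + 14*n^2 + 60*n + 72)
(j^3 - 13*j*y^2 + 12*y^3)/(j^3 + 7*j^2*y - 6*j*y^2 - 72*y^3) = (j - y)/(j + 6*y)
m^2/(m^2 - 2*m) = m/(m - 2)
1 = 1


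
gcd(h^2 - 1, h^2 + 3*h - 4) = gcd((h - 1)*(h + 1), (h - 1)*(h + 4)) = h - 1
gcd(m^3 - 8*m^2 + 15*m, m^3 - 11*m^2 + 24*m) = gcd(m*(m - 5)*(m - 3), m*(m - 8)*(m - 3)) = m^2 - 3*m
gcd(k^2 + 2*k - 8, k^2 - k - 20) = k + 4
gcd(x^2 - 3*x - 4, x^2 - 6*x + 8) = x - 4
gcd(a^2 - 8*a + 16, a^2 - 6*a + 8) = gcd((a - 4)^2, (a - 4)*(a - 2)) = a - 4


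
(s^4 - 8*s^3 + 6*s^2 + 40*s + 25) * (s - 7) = s^5 - 15*s^4 + 62*s^3 - 2*s^2 - 255*s - 175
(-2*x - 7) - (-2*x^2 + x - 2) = 2*x^2 - 3*x - 5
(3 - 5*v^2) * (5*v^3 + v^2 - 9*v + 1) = -25*v^5 - 5*v^4 + 60*v^3 - 2*v^2 - 27*v + 3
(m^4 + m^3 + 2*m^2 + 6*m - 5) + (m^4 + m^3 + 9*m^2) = 2*m^4 + 2*m^3 + 11*m^2 + 6*m - 5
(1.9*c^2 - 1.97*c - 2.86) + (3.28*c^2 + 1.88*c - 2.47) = 5.18*c^2 - 0.0900000000000001*c - 5.33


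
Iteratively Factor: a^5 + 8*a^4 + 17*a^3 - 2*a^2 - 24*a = (a + 2)*(a^4 + 6*a^3 + 5*a^2 - 12*a) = a*(a + 2)*(a^3 + 6*a^2 + 5*a - 12) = a*(a + 2)*(a + 4)*(a^2 + 2*a - 3) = a*(a + 2)*(a + 3)*(a + 4)*(a - 1)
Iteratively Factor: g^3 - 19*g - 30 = (g + 2)*(g^2 - 2*g - 15) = (g + 2)*(g + 3)*(g - 5)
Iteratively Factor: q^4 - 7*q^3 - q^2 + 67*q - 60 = (q - 1)*(q^3 - 6*q^2 - 7*q + 60) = (q - 5)*(q - 1)*(q^2 - q - 12) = (q - 5)*(q - 1)*(q + 3)*(q - 4)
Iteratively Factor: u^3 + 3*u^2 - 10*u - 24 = (u + 4)*(u^2 - u - 6) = (u - 3)*(u + 4)*(u + 2)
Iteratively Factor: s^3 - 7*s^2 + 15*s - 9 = (s - 3)*(s^2 - 4*s + 3) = (s - 3)^2*(s - 1)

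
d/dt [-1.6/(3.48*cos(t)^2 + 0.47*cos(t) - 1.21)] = -(11.136*cos(t) + 0.752)*sin(t)/(3.48*cos(t)^2 + 0.47*cos(t) - 1.21)^2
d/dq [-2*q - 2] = -2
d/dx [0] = 0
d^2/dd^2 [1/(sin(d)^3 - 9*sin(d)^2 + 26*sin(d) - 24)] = (-9*sin(d)^6 + 99*sin(d)^5 - 364*sin(d)^4 + 342*sin(d)^3 + 830*sin(d)^2 - 1884*sin(d) + 920)/(sin(d)^3 - 9*sin(d)^2 + 26*sin(d) - 24)^3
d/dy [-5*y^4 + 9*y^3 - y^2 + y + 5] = -20*y^3 + 27*y^2 - 2*y + 1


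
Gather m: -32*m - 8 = -32*m - 8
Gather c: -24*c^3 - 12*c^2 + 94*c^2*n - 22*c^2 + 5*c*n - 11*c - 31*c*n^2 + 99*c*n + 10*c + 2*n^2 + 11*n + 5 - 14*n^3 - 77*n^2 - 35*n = -24*c^3 + c^2*(94*n - 34) + c*(-31*n^2 + 104*n - 1) - 14*n^3 - 75*n^2 - 24*n + 5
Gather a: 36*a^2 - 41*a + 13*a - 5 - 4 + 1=36*a^2 - 28*a - 8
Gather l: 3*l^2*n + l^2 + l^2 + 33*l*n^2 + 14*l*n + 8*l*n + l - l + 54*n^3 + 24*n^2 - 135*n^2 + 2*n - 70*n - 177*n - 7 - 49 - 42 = l^2*(3*n + 2) + l*(33*n^2 + 22*n) + 54*n^3 - 111*n^2 - 245*n - 98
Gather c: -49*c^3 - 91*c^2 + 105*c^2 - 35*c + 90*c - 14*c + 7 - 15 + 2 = -49*c^3 + 14*c^2 + 41*c - 6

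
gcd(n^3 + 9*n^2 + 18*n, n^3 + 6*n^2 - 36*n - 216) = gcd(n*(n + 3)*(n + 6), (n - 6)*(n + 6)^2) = n + 6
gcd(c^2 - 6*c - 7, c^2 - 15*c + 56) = c - 7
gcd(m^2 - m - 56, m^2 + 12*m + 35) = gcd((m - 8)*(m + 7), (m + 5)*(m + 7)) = m + 7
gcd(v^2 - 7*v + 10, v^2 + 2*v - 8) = v - 2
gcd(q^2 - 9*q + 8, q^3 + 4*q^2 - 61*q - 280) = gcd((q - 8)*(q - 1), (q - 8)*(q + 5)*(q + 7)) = q - 8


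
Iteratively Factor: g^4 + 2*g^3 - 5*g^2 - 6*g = (g + 1)*(g^3 + g^2 - 6*g) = (g - 2)*(g + 1)*(g^2 + 3*g) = g*(g - 2)*(g + 1)*(g + 3)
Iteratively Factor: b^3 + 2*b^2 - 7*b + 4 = (b + 4)*(b^2 - 2*b + 1) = (b - 1)*(b + 4)*(b - 1)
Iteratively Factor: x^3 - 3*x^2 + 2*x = (x - 1)*(x^2 - 2*x) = x*(x - 1)*(x - 2)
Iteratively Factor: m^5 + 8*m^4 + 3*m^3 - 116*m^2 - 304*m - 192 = (m + 4)*(m^4 + 4*m^3 - 13*m^2 - 64*m - 48) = (m + 3)*(m + 4)*(m^3 + m^2 - 16*m - 16) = (m + 1)*(m + 3)*(m + 4)*(m^2 - 16) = (m - 4)*(m + 1)*(m + 3)*(m + 4)*(m + 4)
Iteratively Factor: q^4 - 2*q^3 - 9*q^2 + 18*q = (q)*(q^3 - 2*q^2 - 9*q + 18) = q*(q - 2)*(q^2 - 9) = q*(q - 2)*(q + 3)*(q - 3)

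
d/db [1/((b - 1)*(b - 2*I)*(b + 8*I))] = (-(b - 1)*(b - 2*I) - (b - 1)*(b + 8*I) - (b - 2*I)*(b + 8*I))/((b - 1)^2*(b - 2*I)^2*(b + 8*I)^2)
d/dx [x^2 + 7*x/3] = 2*x + 7/3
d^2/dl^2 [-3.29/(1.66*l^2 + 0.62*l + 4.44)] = (18.131848*l^2 + 6.772136*l - 3.29*(3.32*l + 0.62)*(6.64*l + 1.24) + 48.497232)/(1.66*l^2 + 0.62*l + 4.44)^3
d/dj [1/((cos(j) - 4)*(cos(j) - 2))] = 2*(cos(j) - 3)*sin(j)/((cos(j) - 4)^2*(cos(j) - 2)^2)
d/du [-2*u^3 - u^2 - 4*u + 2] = -6*u^2 - 2*u - 4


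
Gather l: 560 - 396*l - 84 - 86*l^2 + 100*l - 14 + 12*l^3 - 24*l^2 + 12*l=12*l^3 - 110*l^2 - 284*l + 462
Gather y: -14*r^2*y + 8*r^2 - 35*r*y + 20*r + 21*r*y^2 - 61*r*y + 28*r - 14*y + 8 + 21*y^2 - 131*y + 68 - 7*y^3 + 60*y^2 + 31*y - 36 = 8*r^2 + 48*r - 7*y^3 + y^2*(21*r + 81) + y*(-14*r^2 - 96*r - 114) + 40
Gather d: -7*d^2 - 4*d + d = -7*d^2 - 3*d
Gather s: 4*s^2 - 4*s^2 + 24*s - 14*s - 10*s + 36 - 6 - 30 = 0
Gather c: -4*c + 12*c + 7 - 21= 8*c - 14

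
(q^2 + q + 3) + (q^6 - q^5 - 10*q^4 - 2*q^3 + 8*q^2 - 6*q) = q^6 - q^5 - 10*q^4 - 2*q^3 + 9*q^2 - 5*q + 3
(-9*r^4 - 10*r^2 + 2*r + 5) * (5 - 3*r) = 27*r^5 - 45*r^4 + 30*r^3 - 56*r^2 - 5*r + 25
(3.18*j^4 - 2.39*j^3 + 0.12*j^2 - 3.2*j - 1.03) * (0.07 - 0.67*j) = -2.1306*j^5 + 1.8239*j^4 - 0.2477*j^3 + 2.1524*j^2 + 0.4661*j - 0.0721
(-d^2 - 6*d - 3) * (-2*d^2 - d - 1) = 2*d^4 + 13*d^3 + 13*d^2 + 9*d + 3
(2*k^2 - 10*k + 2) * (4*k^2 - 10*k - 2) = 8*k^4 - 60*k^3 + 104*k^2 - 4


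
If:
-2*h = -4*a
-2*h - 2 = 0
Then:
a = -1/2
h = -1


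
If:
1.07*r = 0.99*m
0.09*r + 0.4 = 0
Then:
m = -4.80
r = -4.44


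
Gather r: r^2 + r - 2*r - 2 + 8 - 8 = r^2 - r - 2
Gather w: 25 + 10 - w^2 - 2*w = -w^2 - 2*w + 35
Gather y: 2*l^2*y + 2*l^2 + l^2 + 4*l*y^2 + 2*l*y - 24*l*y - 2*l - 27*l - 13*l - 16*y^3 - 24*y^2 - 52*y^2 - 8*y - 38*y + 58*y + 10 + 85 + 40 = 3*l^2 - 42*l - 16*y^3 + y^2*(4*l - 76) + y*(2*l^2 - 22*l + 12) + 135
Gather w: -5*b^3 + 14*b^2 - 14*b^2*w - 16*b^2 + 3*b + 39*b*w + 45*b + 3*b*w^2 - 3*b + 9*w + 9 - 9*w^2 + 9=-5*b^3 - 2*b^2 + 45*b + w^2*(3*b - 9) + w*(-14*b^2 + 39*b + 9) + 18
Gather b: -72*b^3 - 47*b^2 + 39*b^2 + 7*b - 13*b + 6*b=-72*b^3 - 8*b^2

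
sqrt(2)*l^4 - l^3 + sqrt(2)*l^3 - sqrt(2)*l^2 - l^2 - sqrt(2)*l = l*(l + 1)*(l - sqrt(2))*(sqrt(2)*l + 1)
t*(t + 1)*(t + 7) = t^3 + 8*t^2 + 7*t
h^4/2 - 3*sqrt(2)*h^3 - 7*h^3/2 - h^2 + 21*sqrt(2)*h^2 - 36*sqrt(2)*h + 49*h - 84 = (h/2 + sqrt(2)/2)*(h - 4)*(h - 3)*(h - 7*sqrt(2))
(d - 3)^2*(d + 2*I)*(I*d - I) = I*d^4 - 2*d^3 - 7*I*d^3 + 14*d^2 + 15*I*d^2 - 30*d - 9*I*d + 18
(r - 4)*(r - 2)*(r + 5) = r^3 - r^2 - 22*r + 40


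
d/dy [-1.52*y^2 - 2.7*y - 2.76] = -3.04*y - 2.7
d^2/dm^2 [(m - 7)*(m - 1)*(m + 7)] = 6*m - 2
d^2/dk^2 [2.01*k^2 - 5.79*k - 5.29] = 4.02000000000000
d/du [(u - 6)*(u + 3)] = 2*u - 3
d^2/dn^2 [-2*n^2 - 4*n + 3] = -4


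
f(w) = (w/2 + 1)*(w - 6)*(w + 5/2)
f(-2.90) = -1.60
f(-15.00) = -1706.25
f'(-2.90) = 5.96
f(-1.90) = -0.24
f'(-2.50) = 2.12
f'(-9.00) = 124.00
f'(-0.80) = -8.84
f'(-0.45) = -10.02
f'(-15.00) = 349.00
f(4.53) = -33.74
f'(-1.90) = -2.74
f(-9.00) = -341.25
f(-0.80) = -6.94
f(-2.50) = 0.00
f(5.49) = -15.26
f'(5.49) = 25.98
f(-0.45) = -10.25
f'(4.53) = 12.99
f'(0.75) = -11.28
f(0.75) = -23.46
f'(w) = (w/2 + 1)*(w - 6) + (w/2 + 1)*(w + 5/2) + (w - 6)*(w + 5/2)/2 = 3*w^2/2 - 3*w/2 - 11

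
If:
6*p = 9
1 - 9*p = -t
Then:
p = 3/2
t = 25/2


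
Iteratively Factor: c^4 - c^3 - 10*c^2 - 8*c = (c + 2)*(c^3 - 3*c^2 - 4*c) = (c - 4)*(c + 2)*(c^2 + c) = (c - 4)*(c + 1)*(c + 2)*(c)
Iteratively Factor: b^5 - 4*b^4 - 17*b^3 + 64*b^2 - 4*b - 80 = (b + 1)*(b^4 - 5*b^3 - 12*b^2 + 76*b - 80) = (b - 2)*(b + 1)*(b^3 - 3*b^2 - 18*b + 40) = (b - 2)^2*(b + 1)*(b^2 - b - 20) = (b - 2)^2*(b + 1)*(b + 4)*(b - 5)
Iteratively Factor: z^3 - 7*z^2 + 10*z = (z)*(z^2 - 7*z + 10) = z*(z - 2)*(z - 5)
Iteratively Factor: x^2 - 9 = (x + 3)*(x - 3)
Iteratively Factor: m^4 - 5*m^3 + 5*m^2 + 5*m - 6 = (m - 2)*(m^3 - 3*m^2 - m + 3) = (m - 2)*(m + 1)*(m^2 - 4*m + 3) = (m - 3)*(m - 2)*(m + 1)*(m - 1)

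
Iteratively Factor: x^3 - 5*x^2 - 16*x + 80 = (x - 4)*(x^2 - x - 20) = (x - 4)*(x + 4)*(x - 5)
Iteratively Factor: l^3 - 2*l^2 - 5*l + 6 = (l - 3)*(l^2 + l - 2) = (l - 3)*(l + 2)*(l - 1)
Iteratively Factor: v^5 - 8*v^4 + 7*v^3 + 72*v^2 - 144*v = (v + 3)*(v^4 - 11*v^3 + 40*v^2 - 48*v) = (v - 4)*(v + 3)*(v^3 - 7*v^2 + 12*v) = (v - 4)*(v - 3)*(v + 3)*(v^2 - 4*v) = v*(v - 4)*(v - 3)*(v + 3)*(v - 4)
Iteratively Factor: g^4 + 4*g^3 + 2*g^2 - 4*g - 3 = (g - 1)*(g^3 + 5*g^2 + 7*g + 3) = (g - 1)*(g + 3)*(g^2 + 2*g + 1) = (g - 1)*(g + 1)*(g + 3)*(g + 1)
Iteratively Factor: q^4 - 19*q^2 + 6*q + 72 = (q - 3)*(q^3 + 3*q^2 - 10*q - 24) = (q - 3)^2*(q^2 + 6*q + 8) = (q - 3)^2*(q + 2)*(q + 4)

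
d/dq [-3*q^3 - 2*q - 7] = -9*q^2 - 2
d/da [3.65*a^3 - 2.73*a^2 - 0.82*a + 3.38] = 10.95*a^2 - 5.46*a - 0.82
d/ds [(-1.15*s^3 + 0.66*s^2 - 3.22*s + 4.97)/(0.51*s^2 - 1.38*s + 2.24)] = (-0.5865*s^4 + 3.174*s^3 - 6.9966*s^2 - 2.1126*s - 0.354200000000002)/(0.2601*s^4 - 1.4076*s^3 + 4.1892*s^2 - 6.1824*s + 5.0176)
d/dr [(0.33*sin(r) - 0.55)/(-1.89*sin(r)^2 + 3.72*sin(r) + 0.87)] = (0.6237*sin(r)^2 - 2.079*sin(r) + 2.3331)*cos(r)/(3.5721*sin(r)^4 - 14.0616*sin(r)^3 + 10.5498*sin(r)^2 + 6.4728*sin(r) + 0.7569)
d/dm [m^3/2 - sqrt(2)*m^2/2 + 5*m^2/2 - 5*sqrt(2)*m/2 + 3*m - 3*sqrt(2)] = 3*m^2/2 - sqrt(2)*m + 5*m - 5*sqrt(2)/2 + 3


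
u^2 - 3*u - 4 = (u - 4)*(u + 1)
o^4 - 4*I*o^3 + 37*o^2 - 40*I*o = o*(o - 8*I)*(o - I)*(o + 5*I)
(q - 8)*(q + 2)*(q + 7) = q^3 + q^2 - 58*q - 112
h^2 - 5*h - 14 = (h - 7)*(h + 2)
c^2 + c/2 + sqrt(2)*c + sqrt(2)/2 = (c + 1/2)*(c + sqrt(2))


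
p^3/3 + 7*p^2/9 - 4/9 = (p/3 + 1/3)*(p - 2/3)*(p + 2)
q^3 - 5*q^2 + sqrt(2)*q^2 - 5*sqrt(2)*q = q*(q - 5)*(q + sqrt(2))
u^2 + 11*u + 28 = (u + 4)*(u + 7)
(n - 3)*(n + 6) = n^2 + 3*n - 18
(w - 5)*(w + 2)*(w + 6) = w^3 + 3*w^2 - 28*w - 60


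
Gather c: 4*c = 4*c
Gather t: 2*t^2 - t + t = 2*t^2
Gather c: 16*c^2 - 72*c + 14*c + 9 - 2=16*c^2 - 58*c + 7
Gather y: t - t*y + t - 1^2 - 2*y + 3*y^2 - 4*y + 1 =2*t + 3*y^2 + y*(-t - 6)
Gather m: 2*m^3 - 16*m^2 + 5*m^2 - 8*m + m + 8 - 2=2*m^3 - 11*m^2 - 7*m + 6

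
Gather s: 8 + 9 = 17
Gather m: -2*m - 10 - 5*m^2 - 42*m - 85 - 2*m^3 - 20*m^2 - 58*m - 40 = -2*m^3 - 25*m^2 - 102*m - 135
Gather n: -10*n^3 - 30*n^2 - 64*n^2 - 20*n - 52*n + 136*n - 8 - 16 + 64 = -10*n^3 - 94*n^2 + 64*n + 40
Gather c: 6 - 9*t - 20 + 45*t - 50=36*t - 64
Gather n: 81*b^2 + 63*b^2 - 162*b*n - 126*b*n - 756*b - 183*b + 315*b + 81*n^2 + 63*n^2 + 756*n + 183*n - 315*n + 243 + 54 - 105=144*b^2 - 624*b + 144*n^2 + n*(624 - 288*b) + 192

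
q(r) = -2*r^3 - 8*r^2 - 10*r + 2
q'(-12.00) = -682.00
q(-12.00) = 2426.00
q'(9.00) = -640.00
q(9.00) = -2194.00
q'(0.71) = -24.38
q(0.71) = -9.85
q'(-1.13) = 0.42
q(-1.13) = 5.97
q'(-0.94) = -0.26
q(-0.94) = 5.99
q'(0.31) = -15.54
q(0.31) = -1.93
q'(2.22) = -75.09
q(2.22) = -81.51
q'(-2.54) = -8.07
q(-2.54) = 8.56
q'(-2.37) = -5.78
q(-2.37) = 7.39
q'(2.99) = -111.48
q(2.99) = -152.88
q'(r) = -6*r^2 - 16*r - 10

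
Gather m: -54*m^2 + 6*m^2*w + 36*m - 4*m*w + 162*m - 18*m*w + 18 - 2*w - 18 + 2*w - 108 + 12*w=m^2*(6*w - 54) + m*(198 - 22*w) + 12*w - 108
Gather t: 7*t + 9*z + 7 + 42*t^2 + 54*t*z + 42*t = 42*t^2 + t*(54*z + 49) + 9*z + 7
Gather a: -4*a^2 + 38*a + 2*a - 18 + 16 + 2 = -4*a^2 + 40*a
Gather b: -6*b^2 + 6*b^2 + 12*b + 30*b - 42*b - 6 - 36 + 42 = 0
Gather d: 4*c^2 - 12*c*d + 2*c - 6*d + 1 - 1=4*c^2 + 2*c + d*(-12*c - 6)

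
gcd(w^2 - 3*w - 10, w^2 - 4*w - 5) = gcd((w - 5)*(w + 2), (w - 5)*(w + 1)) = w - 5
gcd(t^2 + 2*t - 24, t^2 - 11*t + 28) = t - 4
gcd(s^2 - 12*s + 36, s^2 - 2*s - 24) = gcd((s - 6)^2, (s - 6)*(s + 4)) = s - 6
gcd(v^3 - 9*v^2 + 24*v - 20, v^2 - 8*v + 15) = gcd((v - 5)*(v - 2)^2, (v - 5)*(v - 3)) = v - 5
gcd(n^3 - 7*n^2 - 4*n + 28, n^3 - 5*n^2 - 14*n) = n^2 - 5*n - 14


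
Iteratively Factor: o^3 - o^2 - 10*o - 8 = (o + 2)*(o^2 - 3*o - 4) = (o - 4)*(o + 2)*(o + 1)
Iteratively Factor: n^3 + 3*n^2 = (n + 3)*(n^2) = n*(n + 3)*(n)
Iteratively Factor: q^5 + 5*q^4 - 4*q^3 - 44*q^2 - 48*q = (q + 2)*(q^4 + 3*q^3 - 10*q^2 - 24*q) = (q - 3)*(q + 2)*(q^3 + 6*q^2 + 8*q) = (q - 3)*(q + 2)^2*(q^2 + 4*q) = q*(q - 3)*(q + 2)^2*(q + 4)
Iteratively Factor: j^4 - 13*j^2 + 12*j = (j - 1)*(j^3 + j^2 - 12*j) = (j - 3)*(j - 1)*(j^2 + 4*j) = j*(j - 3)*(j - 1)*(j + 4)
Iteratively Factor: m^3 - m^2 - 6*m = (m)*(m^2 - m - 6) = m*(m + 2)*(m - 3)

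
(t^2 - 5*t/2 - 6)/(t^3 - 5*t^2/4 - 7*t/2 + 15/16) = 8*(t - 4)/(8*t^2 - 22*t + 5)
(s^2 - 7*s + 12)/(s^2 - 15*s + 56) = (s^2 - 7*s + 12)/(s^2 - 15*s + 56)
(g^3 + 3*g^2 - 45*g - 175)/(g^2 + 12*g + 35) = (g^2 - 2*g - 35)/(g + 7)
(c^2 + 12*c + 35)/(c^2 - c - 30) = (c + 7)/(c - 6)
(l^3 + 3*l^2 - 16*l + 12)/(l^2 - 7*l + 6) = (l^2 + 4*l - 12)/(l - 6)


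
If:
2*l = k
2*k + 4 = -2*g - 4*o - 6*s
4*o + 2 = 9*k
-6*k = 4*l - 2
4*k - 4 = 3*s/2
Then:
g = 29/8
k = 1/4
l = 1/8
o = 1/16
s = -2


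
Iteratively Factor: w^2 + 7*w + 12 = (w + 4)*(w + 3)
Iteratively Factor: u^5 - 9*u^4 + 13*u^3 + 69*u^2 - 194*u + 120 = (u - 2)*(u^4 - 7*u^3 - u^2 + 67*u - 60) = (u - 2)*(u - 1)*(u^3 - 6*u^2 - 7*u + 60) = (u - 5)*(u - 2)*(u - 1)*(u^2 - u - 12) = (u - 5)*(u - 2)*(u - 1)*(u + 3)*(u - 4)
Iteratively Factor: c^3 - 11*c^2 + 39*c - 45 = (c - 5)*(c^2 - 6*c + 9) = (c - 5)*(c - 3)*(c - 3)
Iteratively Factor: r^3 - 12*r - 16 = (r + 2)*(r^2 - 2*r - 8) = (r - 4)*(r + 2)*(r + 2)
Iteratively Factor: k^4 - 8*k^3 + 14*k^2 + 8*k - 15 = (k - 5)*(k^3 - 3*k^2 - k + 3) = (k - 5)*(k + 1)*(k^2 - 4*k + 3) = (k - 5)*(k - 1)*(k + 1)*(k - 3)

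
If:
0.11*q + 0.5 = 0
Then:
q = -4.55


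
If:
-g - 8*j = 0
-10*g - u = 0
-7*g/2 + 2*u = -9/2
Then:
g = 9/47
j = -9/376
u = -90/47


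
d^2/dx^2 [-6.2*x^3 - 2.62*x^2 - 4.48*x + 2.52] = -37.2*x - 5.24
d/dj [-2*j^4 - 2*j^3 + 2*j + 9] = -8*j^3 - 6*j^2 + 2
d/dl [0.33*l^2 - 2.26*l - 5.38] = 0.66*l - 2.26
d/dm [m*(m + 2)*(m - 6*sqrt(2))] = 3*m^2 - 12*sqrt(2)*m + 4*m - 12*sqrt(2)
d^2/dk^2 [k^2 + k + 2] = 2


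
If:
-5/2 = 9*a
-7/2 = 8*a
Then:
No Solution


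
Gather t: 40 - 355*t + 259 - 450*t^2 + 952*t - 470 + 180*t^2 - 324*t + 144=-270*t^2 + 273*t - 27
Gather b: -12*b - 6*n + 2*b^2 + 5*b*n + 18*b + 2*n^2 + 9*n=2*b^2 + b*(5*n + 6) + 2*n^2 + 3*n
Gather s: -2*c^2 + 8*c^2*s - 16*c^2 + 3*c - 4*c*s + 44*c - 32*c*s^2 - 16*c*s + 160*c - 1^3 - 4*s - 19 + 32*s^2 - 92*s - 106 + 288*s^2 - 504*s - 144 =-18*c^2 + 207*c + s^2*(320 - 32*c) + s*(8*c^2 - 20*c - 600) - 270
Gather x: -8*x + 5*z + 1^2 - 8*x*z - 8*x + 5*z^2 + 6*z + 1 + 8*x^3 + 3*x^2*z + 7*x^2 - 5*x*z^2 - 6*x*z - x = 8*x^3 + x^2*(3*z + 7) + x*(-5*z^2 - 14*z - 17) + 5*z^2 + 11*z + 2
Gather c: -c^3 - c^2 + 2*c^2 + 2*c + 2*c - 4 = -c^3 + c^2 + 4*c - 4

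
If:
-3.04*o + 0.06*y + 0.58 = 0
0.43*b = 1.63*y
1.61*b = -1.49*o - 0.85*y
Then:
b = -0.15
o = 0.19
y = -0.04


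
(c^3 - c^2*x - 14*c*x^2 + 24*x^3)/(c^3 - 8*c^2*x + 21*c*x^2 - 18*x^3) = (-c - 4*x)/(-c + 3*x)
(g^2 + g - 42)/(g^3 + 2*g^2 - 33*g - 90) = (g + 7)/(g^2 + 8*g + 15)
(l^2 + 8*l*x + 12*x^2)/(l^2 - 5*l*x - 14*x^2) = (-l - 6*x)/(-l + 7*x)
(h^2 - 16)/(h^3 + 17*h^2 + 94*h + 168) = (h - 4)/(h^2 + 13*h + 42)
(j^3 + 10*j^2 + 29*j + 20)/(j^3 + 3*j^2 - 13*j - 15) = (j + 4)/(j - 3)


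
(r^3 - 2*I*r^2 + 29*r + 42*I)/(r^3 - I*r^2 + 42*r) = (r^2 + 5*I*r - 6)/(r*(r + 6*I))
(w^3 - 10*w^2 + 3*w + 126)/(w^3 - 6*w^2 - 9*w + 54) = (w - 7)/(w - 3)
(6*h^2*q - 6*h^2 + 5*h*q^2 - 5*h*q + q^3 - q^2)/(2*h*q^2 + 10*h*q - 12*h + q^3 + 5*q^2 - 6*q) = (3*h + q)/(q + 6)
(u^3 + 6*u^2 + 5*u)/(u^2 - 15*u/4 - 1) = 4*u*(u^2 + 6*u + 5)/(4*u^2 - 15*u - 4)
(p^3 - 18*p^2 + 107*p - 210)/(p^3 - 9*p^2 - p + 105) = (p - 6)/(p + 3)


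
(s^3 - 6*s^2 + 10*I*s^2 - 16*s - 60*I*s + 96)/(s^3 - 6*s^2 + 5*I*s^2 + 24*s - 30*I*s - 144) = (s + 2*I)/(s - 3*I)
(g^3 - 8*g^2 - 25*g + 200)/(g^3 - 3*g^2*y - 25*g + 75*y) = (8 - g)/(-g + 3*y)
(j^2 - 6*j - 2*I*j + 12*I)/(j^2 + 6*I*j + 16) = (j - 6)/(j + 8*I)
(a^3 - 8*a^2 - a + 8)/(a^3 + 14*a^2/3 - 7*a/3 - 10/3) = 3*(a^2 - 7*a - 8)/(3*a^2 + 17*a + 10)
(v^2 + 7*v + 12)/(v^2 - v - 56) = (v^2 + 7*v + 12)/(v^2 - v - 56)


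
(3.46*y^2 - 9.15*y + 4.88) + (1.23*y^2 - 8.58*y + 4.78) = 4.69*y^2 - 17.73*y + 9.66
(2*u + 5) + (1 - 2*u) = 6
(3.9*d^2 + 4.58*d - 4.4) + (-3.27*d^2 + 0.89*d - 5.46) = 0.63*d^2 + 5.47*d - 9.86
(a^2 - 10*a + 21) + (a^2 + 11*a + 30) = 2*a^2 + a + 51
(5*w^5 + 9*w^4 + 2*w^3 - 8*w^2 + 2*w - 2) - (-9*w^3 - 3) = 5*w^5 + 9*w^4 + 11*w^3 - 8*w^2 + 2*w + 1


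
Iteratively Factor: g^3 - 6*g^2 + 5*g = (g - 5)*(g^2 - g) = g*(g - 5)*(g - 1)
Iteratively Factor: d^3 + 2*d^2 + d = (d)*(d^2 + 2*d + 1) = d*(d + 1)*(d + 1)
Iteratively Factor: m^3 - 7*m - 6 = (m - 3)*(m^2 + 3*m + 2) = (m - 3)*(m + 1)*(m + 2)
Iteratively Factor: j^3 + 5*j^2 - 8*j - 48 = (j + 4)*(j^2 + j - 12) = (j - 3)*(j + 4)*(j + 4)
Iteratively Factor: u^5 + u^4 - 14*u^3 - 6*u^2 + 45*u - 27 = (u + 3)*(u^4 - 2*u^3 - 8*u^2 + 18*u - 9) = (u - 1)*(u + 3)*(u^3 - u^2 - 9*u + 9) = (u - 1)^2*(u + 3)*(u^2 - 9) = (u - 1)^2*(u + 3)^2*(u - 3)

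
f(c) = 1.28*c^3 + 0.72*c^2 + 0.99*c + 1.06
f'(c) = 3.84*c^2 + 1.44*c + 0.99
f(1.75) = 11.86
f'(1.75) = 15.27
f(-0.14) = 0.93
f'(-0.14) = 0.86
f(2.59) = 30.69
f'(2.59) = 30.48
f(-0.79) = 0.10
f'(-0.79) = 2.25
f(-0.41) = 0.69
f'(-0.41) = 1.05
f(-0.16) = 0.91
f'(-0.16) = 0.86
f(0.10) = 1.17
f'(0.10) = 1.17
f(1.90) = 14.32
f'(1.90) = 17.59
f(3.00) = 45.07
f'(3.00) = 39.87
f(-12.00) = -2118.98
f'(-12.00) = 536.67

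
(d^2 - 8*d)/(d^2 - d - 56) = d/(d + 7)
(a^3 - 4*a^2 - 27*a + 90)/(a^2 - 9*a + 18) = a + 5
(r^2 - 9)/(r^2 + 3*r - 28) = (r^2 - 9)/(r^2 + 3*r - 28)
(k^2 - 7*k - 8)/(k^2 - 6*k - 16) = (k + 1)/(k + 2)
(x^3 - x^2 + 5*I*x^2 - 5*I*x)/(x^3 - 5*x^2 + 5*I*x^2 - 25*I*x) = (x - 1)/(x - 5)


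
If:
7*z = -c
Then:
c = -7*z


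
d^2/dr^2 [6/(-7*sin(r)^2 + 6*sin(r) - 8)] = 12*(98*sin(r)^4 - 63*sin(r)^3 - 241*sin(r)^2 + 150*sin(r) + 20)/(7*sin(r)^2 - 6*sin(r) + 8)^3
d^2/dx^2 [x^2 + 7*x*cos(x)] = -7*x*cos(x) - 14*sin(x) + 2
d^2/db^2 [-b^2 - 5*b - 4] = -2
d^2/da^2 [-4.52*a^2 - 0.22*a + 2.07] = -9.04000000000000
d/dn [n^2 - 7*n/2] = 2*n - 7/2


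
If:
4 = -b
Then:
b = -4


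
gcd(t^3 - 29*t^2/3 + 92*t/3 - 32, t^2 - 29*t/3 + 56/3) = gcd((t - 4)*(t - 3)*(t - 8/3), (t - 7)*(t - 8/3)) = t - 8/3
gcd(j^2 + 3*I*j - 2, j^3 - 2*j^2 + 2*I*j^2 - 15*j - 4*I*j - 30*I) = j + 2*I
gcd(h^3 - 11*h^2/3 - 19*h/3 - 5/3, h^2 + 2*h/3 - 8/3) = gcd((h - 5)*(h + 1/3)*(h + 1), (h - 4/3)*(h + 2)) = 1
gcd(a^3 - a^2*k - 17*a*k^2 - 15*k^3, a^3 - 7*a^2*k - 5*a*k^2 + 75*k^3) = a^2 - 2*a*k - 15*k^2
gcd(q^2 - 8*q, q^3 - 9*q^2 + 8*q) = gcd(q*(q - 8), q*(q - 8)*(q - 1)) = q^2 - 8*q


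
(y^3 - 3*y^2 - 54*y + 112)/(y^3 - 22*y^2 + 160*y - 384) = (y^2 + 5*y - 14)/(y^2 - 14*y + 48)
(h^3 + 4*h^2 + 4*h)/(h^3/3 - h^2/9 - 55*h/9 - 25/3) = 9*h*(h^2 + 4*h + 4)/(3*h^3 - h^2 - 55*h - 75)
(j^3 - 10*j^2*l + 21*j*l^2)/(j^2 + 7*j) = (j^2 - 10*j*l + 21*l^2)/(j + 7)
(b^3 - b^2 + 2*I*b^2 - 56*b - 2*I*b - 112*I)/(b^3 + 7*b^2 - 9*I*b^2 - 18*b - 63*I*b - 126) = (b^2 + 2*b*(-4 + I) - 16*I)/(b^2 - 9*I*b - 18)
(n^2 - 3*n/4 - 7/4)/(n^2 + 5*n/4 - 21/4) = (n + 1)/(n + 3)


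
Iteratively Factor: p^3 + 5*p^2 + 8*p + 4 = (p + 2)*(p^2 + 3*p + 2) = (p + 1)*(p + 2)*(p + 2)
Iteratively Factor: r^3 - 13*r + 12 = (r + 4)*(r^2 - 4*r + 3) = (r - 3)*(r + 4)*(r - 1)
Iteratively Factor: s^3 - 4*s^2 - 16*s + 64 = (s - 4)*(s^2 - 16) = (s - 4)*(s + 4)*(s - 4)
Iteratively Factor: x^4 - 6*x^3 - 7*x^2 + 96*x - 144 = (x + 4)*(x^3 - 10*x^2 + 33*x - 36) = (x - 3)*(x + 4)*(x^2 - 7*x + 12) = (x - 3)^2*(x + 4)*(x - 4)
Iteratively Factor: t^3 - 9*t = (t + 3)*(t^2 - 3*t) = t*(t + 3)*(t - 3)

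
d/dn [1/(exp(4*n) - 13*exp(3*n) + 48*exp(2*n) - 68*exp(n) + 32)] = (-4*exp(3*n) + 39*exp(2*n) - 96*exp(n) + 68)*exp(n)/(exp(4*n) - 13*exp(3*n) + 48*exp(2*n) - 68*exp(n) + 32)^2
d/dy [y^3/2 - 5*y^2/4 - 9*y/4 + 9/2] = 3*y^2/2 - 5*y/2 - 9/4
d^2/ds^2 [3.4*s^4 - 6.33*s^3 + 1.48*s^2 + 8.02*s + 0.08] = 40.8*s^2 - 37.98*s + 2.96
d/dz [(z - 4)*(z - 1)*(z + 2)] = 3*z^2 - 6*z - 6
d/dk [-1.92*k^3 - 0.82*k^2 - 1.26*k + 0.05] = -5.76*k^2 - 1.64*k - 1.26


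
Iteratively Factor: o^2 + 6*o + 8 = (o + 2)*(o + 4)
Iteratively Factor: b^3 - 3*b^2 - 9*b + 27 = (b - 3)*(b^2 - 9) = (b - 3)*(b + 3)*(b - 3)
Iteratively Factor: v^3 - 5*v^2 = (v)*(v^2 - 5*v) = v^2*(v - 5)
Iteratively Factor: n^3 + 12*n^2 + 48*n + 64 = (n + 4)*(n^2 + 8*n + 16) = (n + 4)^2*(n + 4)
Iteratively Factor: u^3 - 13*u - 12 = (u - 4)*(u^2 + 4*u + 3) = (u - 4)*(u + 1)*(u + 3)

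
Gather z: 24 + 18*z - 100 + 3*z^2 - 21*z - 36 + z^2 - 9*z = 4*z^2 - 12*z - 112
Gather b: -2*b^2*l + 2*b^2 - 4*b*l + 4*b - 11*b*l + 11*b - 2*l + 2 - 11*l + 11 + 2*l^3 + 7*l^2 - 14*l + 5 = b^2*(2 - 2*l) + b*(15 - 15*l) + 2*l^3 + 7*l^2 - 27*l + 18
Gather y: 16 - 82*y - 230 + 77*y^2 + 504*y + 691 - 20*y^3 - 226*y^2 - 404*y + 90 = -20*y^3 - 149*y^2 + 18*y + 567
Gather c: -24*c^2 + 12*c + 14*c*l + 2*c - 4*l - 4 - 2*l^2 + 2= -24*c^2 + c*(14*l + 14) - 2*l^2 - 4*l - 2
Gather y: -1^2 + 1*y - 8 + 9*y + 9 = 10*y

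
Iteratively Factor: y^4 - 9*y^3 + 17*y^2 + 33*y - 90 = (y - 5)*(y^3 - 4*y^2 - 3*y + 18) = (y - 5)*(y - 3)*(y^2 - y - 6) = (y - 5)*(y - 3)^2*(y + 2)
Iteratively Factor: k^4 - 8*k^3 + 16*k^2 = (k)*(k^3 - 8*k^2 + 16*k) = k*(k - 4)*(k^2 - 4*k) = k^2*(k - 4)*(k - 4)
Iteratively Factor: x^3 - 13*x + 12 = (x + 4)*(x^2 - 4*x + 3) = (x - 3)*(x + 4)*(x - 1)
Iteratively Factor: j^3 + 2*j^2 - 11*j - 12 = (j - 3)*(j^2 + 5*j + 4) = (j - 3)*(j + 4)*(j + 1)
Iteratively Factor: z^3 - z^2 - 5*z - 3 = (z - 3)*(z^2 + 2*z + 1) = (z - 3)*(z + 1)*(z + 1)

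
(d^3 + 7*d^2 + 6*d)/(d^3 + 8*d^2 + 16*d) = (d^2 + 7*d + 6)/(d^2 + 8*d + 16)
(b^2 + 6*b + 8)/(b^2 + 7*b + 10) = (b + 4)/(b + 5)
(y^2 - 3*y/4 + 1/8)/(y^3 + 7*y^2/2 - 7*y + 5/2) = (y - 1/4)/(y^2 + 4*y - 5)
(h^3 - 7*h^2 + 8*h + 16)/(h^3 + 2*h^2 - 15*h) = (h^3 - 7*h^2 + 8*h + 16)/(h*(h^2 + 2*h - 15))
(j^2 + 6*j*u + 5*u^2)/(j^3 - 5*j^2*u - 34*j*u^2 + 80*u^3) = (j + u)/(j^2 - 10*j*u + 16*u^2)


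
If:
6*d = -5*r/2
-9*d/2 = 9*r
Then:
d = 0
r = 0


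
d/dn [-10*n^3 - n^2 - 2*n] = -30*n^2 - 2*n - 2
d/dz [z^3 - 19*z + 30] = 3*z^2 - 19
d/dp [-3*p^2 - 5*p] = -6*p - 5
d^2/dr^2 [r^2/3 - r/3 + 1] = 2/3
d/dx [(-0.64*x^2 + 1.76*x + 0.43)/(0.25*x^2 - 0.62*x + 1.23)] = (-0.0431999999999999*x^2 - 1.7894*x + 2.4314)/(0.0625*x^4 - 0.31*x^3 + 0.9994*x^2 - 1.5252*x + 1.5129)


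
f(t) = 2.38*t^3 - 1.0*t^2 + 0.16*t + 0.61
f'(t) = 7.14*t^2 - 2.0*t + 0.16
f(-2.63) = -50.02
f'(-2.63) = 54.81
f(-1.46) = -9.16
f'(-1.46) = 18.30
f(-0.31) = 0.39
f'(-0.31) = 1.47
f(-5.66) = -463.88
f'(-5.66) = 240.21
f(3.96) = 133.36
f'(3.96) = 104.21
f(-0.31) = 0.39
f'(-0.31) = 1.47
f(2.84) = 47.52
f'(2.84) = 52.07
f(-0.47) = 0.07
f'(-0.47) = 2.68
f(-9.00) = -1816.85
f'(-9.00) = 596.50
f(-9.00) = -1816.85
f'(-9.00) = 596.50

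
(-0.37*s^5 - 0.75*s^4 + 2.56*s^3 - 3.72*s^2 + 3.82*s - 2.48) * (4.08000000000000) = -1.5096*s^5 - 3.06*s^4 + 10.4448*s^3 - 15.1776*s^2 + 15.5856*s - 10.1184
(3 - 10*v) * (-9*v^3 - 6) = 90*v^4 - 27*v^3 + 60*v - 18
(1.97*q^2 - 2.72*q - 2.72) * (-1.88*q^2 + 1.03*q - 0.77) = -3.7036*q^4 + 7.1427*q^3 + 0.7951*q^2 - 0.7072*q + 2.0944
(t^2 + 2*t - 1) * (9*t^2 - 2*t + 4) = 9*t^4 + 16*t^3 - 9*t^2 + 10*t - 4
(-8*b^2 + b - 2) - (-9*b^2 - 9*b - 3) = b^2 + 10*b + 1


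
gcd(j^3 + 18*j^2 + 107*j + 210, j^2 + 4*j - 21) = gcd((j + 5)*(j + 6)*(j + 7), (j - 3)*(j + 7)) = j + 7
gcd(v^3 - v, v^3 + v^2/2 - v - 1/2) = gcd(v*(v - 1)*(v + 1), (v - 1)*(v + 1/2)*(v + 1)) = v^2 - 1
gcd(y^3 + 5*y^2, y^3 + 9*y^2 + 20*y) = y^2 + 5*y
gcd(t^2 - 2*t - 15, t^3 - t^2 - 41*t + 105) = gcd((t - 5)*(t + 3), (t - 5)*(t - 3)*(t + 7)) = t - 5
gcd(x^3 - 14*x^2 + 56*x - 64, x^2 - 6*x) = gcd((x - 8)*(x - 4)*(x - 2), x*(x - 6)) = 1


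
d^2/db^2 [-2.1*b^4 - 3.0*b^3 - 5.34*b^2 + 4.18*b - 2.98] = -25.2*b^2 - 18.0*b - 10.68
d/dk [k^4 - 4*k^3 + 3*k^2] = 2*k*(2*k^2 - 6*k + 3)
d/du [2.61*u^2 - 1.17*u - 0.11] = 5.22*u - 1.17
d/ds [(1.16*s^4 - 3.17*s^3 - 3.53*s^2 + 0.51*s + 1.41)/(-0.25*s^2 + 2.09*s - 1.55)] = (-0.58*s^5 + 8.0657*s^4 - 20.4426*s^3 + 7.4903*s^2 + 11.648*s - 3.7374)/(0.0625*s^4 - 1.045*s^3 + 5.1431*s^2 - 6.479*s + 2.4025)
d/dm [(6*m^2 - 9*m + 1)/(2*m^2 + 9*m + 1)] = 2*(36*m^2 + 4*m - 9)/(4*m^4 + 36*m^3 + 85*m^2 + 18*m + 1)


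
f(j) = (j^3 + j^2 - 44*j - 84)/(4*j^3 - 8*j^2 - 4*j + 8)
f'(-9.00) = -0.02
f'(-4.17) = -0.07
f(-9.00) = 0.10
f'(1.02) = -39360.71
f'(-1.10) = 164.48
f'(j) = (-12*j^2 + 16*j + 4)*(j^3 + j^2 - 44*j - 84)/(4*j^3 - 8*j^2 - 4*j + 8)^2 + (3*j^2 + 2*j - 44)/(4*j^3 - 8*j^2 - 4*j + 8)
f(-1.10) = 13.72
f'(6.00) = 0.24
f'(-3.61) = -0.07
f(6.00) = -0.17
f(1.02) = 800.53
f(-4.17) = -0.11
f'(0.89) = -1290.36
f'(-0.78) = 31.19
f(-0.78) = -11.38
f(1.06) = 276.13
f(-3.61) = -0.15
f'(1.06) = -4359.52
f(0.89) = -131.80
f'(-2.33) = 0.23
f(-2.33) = -0.15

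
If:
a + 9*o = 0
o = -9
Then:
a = 81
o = -9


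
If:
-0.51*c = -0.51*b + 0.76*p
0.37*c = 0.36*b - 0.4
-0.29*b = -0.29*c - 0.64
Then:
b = 41.66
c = 39.45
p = 1.48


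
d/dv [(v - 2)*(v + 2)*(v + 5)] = 3*v^2 + 10*v - 4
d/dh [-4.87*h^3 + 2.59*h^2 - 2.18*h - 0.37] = -14.61*h^2 + 5.18*h - 2.18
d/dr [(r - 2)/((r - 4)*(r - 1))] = (-r^2 + 4*r - 6)/(r^4 - 10*r^3 + 33*r^2 - 40*r + 16)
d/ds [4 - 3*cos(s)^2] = 3*sin(2*s)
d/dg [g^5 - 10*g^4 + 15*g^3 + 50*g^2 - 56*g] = 5*g^4 - 40*g^3 + 45*g^2 + 100*g - 56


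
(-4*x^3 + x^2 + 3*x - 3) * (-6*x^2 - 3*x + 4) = 24*x^5 + 6*x^4 - 37*x^3 + 13*x^2 + 21*x - 12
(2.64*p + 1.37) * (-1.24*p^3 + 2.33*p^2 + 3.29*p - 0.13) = -3.2736*p^4 + 4.4524*p^3 + 11.8777*p^2 + 4.1641*p - 0.1781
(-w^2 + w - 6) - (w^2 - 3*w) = -2*w^2 + 4*w - 6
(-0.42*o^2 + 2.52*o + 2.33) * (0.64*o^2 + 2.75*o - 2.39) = -0.2688*o^4 + 0.4578*o^3 + 9.425*o^2 + 0.3847*o - 5.5687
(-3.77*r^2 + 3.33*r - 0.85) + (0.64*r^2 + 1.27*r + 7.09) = -3.13*r^2 + 4.6*r + 6.24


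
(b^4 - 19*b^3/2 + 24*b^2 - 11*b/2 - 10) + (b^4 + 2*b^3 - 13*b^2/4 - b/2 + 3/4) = 2*b^4 - 15*b^3/2 + 83*b^2/4 - 6*b - 37/4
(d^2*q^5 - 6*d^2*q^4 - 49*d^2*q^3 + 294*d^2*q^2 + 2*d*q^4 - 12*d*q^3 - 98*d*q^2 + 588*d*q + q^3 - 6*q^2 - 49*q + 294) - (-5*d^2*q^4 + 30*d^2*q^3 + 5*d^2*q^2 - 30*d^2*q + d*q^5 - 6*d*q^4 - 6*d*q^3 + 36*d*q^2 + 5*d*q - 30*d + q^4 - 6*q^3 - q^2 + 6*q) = d^2*q^5 - d^2*q^4 - 79*d^2*q^3 + 289*d^2*q^2 + 30*d^2*q - d*q^5 + 8*d*q^4 - 6*d*q^3 - 134*d*q^2 + 583*d*q + 30*d - q^4 + 7*q^3 - 5*q^2 - 55*q + 294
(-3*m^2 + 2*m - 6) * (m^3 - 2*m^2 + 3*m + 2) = -3*m^5 + 8*m^4 - 19*m^3 + 12*m^2 - 14*m - 12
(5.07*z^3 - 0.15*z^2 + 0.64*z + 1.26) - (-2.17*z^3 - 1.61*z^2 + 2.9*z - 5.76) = 7.24*z^3 + 1.46*z^2 - 2.26*z + 7.02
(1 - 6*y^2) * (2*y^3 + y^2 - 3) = -12*y^5 - 6*y^4 + 2*y^3 + 19*y^2 - 3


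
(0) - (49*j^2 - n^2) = -49*j^2 + n^2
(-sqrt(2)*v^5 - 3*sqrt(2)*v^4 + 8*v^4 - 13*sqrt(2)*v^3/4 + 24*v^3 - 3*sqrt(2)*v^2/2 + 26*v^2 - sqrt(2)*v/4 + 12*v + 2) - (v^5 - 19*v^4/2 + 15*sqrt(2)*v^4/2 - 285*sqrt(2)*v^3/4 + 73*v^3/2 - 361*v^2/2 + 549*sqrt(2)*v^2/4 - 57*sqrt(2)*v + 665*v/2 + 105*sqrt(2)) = -sqrt(2)*v^5 - v^5 - 21*sqrt(2)*v^4/2 + 35*v^4/2 - 25*v^3/2 + 68*sqrt(2)*v^3 - 555*sqrt(2)*v^2/4 + 413*v^2/2 - 641*v/2 + 227*sqrt(2)*v/4 - 105*sqrt(2) + 2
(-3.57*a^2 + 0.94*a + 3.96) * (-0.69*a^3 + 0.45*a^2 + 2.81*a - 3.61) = 2.4633*a^5 - 2.2551*a^4 - 12.3411*a^3 + 17.3111*a^2 + 7.7342*a - 14.2956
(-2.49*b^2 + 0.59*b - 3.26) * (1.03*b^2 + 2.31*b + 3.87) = -2.5647*b^4 - 5.1442*b^3 - 11.6312*b^2 - 5.2473*b - 12.6162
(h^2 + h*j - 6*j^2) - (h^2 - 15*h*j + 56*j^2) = 16*h*j - 62*j^2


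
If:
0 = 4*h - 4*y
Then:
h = y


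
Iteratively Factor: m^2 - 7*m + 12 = (m - 4)*(m - 3)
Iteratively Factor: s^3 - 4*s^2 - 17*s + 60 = (s + 4)*(s^2 - 8*s + 15) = (s - 5)*(s + 4)*(s - 3)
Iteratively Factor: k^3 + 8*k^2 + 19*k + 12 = (k + 1)*(k^2 + 7*k + 12) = (k + 1)*(k + 4)*(k + 3)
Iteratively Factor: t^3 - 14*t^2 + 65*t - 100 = (t - 4)*(t^2 - 10*t + 25) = (t - 5)*(t - 4)*(t - 5)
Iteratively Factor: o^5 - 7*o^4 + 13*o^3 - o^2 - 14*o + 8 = (o - 4)*(o^4 - 3*o^3 + o^2 + 3*o - 2) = (o - 4)*(o - 2)*(o^3 - o^2 - o + 1) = (o - 4)*(o - 2)*(o - 1)*(o^2 - 1) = (o - 4)*(o - 2)*(o - 1)^2*(o + 1)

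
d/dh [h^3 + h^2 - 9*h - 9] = 3*h^2 + 2*h - 9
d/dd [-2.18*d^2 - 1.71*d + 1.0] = -4.36*d - 1.71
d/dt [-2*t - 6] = -2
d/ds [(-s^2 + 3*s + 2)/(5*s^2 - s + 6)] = 2*(-7*s^2 - 16*s + 10)/(25*s^4 - 10*s^3 + 61*s^2 - 12*s + 36)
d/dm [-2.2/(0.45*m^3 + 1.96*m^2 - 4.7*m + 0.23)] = (2.97*m^2 + 8.624*m - 10.34)/(0.45*m^3 + 1.96*m^2 - 4.7*m + 0.23)^2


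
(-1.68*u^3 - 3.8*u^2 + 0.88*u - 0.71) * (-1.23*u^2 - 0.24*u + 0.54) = 2.0664*u^5 + 5.0772*u^4 - 1.0776*u^3 - 1.3899*u^2 + 0.6456*u - 0.3834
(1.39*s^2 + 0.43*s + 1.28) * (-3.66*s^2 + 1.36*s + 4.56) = -5.0874*s^4 + 0.3166*s^3 + 2.2384*s^2 + 3.7016*s + 5.8368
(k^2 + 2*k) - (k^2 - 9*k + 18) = 11*k - 18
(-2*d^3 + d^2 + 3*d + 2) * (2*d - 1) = -4*d^4 + 4*d^3 + 5*d^2 + d - 2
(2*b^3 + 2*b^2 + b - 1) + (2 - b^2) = 2*b^3 + b^2 + b + 1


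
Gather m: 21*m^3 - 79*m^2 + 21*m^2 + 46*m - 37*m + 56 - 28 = 21*m^3 - 58*m^2 + 9*m + 28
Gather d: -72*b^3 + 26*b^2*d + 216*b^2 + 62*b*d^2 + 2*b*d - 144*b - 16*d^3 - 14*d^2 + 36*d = -72*b^3 + 216*b^2 - 144*b - 16*d^3 + d^2*(62*b - 14) + d*(26*b^2 + 2*b + 36)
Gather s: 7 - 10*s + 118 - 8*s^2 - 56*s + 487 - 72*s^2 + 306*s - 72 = -80*s^2 + 240*s + 540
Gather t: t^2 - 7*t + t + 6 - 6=t^2 - 6*t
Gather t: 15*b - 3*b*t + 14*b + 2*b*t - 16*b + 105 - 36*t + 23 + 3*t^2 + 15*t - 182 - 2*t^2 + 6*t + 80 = 13*b + t^2 + t*(-b - 15) + 26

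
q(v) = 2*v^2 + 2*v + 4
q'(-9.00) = -34.00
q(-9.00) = 148.00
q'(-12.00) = -46.00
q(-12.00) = 268.00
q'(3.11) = 14.44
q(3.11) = 29.56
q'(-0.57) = -0.28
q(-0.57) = 3.51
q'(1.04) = 6.16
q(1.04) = 8.24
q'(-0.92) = -1.68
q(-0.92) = 3.85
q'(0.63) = 4.52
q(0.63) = 6.05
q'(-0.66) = -0.64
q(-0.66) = 3.55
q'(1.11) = 6.44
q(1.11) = 8.68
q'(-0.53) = -0.12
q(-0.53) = 3.50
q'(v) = 4*v + 2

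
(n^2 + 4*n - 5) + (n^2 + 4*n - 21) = 2*n^2 + 8*n - 26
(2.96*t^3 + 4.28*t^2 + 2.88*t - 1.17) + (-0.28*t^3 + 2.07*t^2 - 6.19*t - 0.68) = 2.68*t^3 + 6.35*t^2 - 3.31*t - 1.85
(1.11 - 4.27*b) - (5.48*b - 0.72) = 1.83 - 9.75*b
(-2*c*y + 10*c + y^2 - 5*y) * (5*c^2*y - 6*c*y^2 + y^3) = -10*c^3*y^2 + 50*c^3*y + 17*c^2*y^3 - 85*c^2*y^2 - 8*c*y^4 + 40*c*y^3 + y^5 - 5*y^4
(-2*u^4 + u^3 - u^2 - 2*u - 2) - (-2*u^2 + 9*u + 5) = -2*u^4 + u^3 + u^2 - 11*u - 7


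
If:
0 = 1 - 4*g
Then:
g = 1/4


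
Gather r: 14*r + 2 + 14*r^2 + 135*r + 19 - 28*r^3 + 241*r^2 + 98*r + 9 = -28*r^3 + 255*r^2 + 247*r + 30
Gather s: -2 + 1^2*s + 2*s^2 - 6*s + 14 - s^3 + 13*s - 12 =-s^3 + 2*s^2 + 8*s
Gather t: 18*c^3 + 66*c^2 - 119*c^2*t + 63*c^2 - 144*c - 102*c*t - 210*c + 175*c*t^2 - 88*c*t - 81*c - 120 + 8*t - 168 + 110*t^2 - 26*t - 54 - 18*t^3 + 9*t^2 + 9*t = 18*c^3 + 129*c^2 - 435*c - 18*t^3 + t^2*(175*c + 119) + t*(-119*c^2 - 190*c - 9) - 342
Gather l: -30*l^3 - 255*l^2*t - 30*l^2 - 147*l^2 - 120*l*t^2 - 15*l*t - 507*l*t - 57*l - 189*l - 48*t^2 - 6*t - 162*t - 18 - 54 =-30*l^3 + l^2*(-255*t - 177) + l*(-120*t^2 - 522*t - 246) - 48*t^2 - 168*t - 72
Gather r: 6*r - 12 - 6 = 6*r - 18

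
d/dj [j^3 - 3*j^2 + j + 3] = 3*j^2 - 6*j + 1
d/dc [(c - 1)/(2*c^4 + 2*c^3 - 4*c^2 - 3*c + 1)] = 2*(-3*c^4 + 2*c^3 + 5*c^2 - 4*c - 1)/(4*c^8 + 8*c^7 - 12*c^6 - 28*c^5 + 8*c^4 + 28*c^3 + c^2 - 6*c + 1)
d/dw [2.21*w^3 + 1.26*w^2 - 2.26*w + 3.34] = 6.63*w^2 + 2.52*w - 2.26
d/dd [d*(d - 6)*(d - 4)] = 3*d^2 - 20*d + 24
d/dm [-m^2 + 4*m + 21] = 4 - 2*m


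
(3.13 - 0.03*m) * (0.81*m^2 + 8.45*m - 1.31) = -0.0243*m^3 + 2.2818*m^2 + 26.4878*m - 4.1003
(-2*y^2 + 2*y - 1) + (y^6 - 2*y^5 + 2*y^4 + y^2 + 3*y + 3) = y^6 - 2*y^5 + 2*y^4 - y^2 + 5*y + 2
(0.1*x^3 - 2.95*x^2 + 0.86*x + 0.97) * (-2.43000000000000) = -0.243*x^3 + 7.1685*x^2 - 2.0898*x - 2.3571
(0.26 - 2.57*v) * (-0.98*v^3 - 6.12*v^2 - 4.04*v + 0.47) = 2.5186*v^4 + 15.4736*v^3 + 8.7916*v^2 - 2.2583*v + 0.1222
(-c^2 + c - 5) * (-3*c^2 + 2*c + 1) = 3*c^4 - 5*c^3 + 16*c^2 - 9*c - 5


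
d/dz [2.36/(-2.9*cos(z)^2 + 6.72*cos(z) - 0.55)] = (15.8592 - 13.688*cos(z))*sin(z)/(2.9*cos(z)^2 - 6.72*cos(z) + 0.55)^2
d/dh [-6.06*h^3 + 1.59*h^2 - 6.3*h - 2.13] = -18.18*h^2 + 3.18*h - 6.3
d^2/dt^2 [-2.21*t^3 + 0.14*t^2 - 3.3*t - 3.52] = 0.28 - 13.26*t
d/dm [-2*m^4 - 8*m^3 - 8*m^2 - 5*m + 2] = -8*m^3 - 24*m^2 - 16*m - 5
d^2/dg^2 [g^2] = 2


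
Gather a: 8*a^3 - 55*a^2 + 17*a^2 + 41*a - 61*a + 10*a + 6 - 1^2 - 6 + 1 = 8*a^3 - 38*a^2 - 10*a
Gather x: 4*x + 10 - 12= 4*x - 2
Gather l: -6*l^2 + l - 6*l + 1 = -6*l^2 - 5*l + 1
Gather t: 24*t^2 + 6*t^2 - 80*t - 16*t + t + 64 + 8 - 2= 30*t^2 - 95*t + 70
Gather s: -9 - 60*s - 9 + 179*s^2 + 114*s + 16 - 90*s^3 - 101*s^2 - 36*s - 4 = -90*s^3 + 78*s^2 + 18*s - 6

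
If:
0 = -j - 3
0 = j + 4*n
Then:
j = -3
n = 3/4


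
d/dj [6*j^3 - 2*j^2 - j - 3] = 18*j^2 - 4*j - 1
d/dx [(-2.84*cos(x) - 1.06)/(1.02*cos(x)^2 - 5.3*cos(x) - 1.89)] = (-2.8968*cos(x)^2 - 2.1624*cos(x) + 0.250400000000001)*sin(x)/(1.0404*cos(x)^4 - 10.812*cos(x)^3 + 24.2344*cos(x)^2 + 20.034*cos(x) + 3.5721)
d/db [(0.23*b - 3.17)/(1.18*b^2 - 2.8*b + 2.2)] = (-0.2714*b^2 + 7.4812*b - 8.37)/(1.3924*b^4 - 6.608*b^3 + 13.032*b^2 - 12.32*b + 4.84)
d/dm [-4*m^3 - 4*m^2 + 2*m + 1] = -12*m^2 - 8*m + 2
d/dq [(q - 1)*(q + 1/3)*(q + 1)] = 3*q^2 + 2*q/3 - 1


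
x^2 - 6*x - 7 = (x - 7)*(x + 1)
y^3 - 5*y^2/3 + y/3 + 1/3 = (y - 1)^2*(y + 1/3)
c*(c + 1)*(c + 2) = c^3 + 3*c^2 + 2*c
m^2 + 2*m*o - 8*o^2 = (m - 2*o)*(m + 4*o)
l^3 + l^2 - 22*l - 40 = (l - 5)*(l + 2)*(l + 4)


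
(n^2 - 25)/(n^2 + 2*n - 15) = (n - 5)/(n - 3)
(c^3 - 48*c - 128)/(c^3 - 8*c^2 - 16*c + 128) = (c + 4)/(c - 4)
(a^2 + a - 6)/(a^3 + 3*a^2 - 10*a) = (a + 3)/(a*(a + 5))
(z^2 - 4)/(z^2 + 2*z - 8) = (z + 2)/(z + 4)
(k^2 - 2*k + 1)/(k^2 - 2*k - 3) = (-k^2 + 2*k - 1)/(-k^2 + 2*k + 3)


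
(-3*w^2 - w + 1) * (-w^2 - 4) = 3*w^4 + w^3 + 11*w^2 + 4*w - 4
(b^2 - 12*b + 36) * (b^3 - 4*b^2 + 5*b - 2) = b^5 - 16*b^4 + 89*b^3 - 206*b^2 + 204*b - 72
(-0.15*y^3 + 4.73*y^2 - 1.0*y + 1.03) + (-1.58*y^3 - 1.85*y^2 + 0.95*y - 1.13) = -1.73*y^3 + 2.88*y^2 - 0.05*y - 0.0999999999999999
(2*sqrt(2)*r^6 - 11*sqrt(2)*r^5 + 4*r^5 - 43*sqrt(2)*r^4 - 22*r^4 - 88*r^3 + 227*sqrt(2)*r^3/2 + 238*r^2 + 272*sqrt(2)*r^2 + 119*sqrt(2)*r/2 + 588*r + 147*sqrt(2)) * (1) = 2*sqrt(2)*r^6 - 11*sqrt(2)*r^5 + 4*r^5 - 43*sqrt(2)*r^4 - 22*r^4 - 88*r^3 + 227*sqrt(2)*r^3/2 + 238*r^2 + 272*sqrt(2)*r^2 + 119*sqrt(2)*r/2 + 588*r + 147*sqrt(2)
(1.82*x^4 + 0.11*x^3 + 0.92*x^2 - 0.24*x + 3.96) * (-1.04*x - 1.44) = -1.8928*x^5 - 2.7352*x^4 - 1.1152*x^3 - 1.0752*x^2 - 3.7728*x - 5.7024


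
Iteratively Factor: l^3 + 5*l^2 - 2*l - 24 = (l + 3)*(l^2 + 2*l - 8) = (l - 2)*(l + 3)*(l + 4)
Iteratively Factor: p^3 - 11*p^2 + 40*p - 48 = (p - 3)*(p^2 - 8*p + 16) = (p - 4)*(p - 3)*(p - 4)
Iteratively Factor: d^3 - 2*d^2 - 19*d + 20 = (d + 4)*(d^2 - 6*d + 5) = (d - 5)*(d + 4)*(d - 1)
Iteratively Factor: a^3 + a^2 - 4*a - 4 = (a + 2)*(a^2 - a - 2) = (a + 1)*(a + 2)*(a - 2)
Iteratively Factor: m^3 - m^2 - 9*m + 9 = (m - 1)*(m^2 - 9) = (m - 3)*(m - 1)*(m + 3)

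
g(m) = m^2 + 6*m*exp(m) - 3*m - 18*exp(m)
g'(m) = 6*m*exp(m) + 2*m - 12*exp(m) - 3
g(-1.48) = 0.51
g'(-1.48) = -10.71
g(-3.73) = 24.13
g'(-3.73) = -11.28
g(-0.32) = -13.40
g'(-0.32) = -13.75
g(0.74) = -30.09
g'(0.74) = -17.37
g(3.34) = 58.70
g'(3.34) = 230.56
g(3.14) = 19.85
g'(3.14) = 161.31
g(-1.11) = -3.56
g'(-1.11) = -11.37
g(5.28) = 2698.38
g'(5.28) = 3872.12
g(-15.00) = 270.00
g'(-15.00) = -33.00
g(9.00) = 291765.02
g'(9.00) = 340344.52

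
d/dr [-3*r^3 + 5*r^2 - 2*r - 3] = -9*r^2 + 10*r - 2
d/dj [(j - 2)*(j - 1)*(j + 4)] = 3*j^2 + 2*j - 10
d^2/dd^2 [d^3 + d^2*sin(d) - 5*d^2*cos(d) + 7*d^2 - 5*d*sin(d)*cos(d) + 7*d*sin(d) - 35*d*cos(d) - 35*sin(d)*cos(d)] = -d^2*sin(d) + 5*d^2*cos(d) + 13*d*sin(d) + 10*d*sin(2*d) + 39*d*cos(d) + 6*d + 72*sin(d) + 70*sin(2*d) + 4*cos(d) - 10*cos(2*d) + 14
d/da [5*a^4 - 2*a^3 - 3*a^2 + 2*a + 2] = 20*a^3 - 6*a^2 - 6*a + 2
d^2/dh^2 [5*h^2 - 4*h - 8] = 10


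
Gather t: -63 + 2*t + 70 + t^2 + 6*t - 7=t^2 + 8*t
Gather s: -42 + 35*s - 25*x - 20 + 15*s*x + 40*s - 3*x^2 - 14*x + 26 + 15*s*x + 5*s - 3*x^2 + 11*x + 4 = s*(30*x + 80) - 6*x^2 - 28*x - 32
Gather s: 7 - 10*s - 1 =6 - 10*s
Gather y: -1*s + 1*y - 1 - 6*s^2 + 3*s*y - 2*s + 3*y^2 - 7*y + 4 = -6*s^2 - 3*s + 3*y^2 + y*(3*s - 6) + 3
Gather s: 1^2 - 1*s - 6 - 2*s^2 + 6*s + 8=-2*s^2 + 5*s + 3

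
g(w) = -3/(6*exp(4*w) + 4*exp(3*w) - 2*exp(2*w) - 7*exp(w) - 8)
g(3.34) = -0.00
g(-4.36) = 0.37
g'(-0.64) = -0.03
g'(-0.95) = -0.05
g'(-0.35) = 0.08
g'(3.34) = 0.00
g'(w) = -3*(-24*exp(4*w) - 12*exp(3*w) + 4*exp(2*w) + 7*exp(w))/(6*exp(4*w) + 4*exp(3*w) - 2*exp(2*w) - 7*exp(w) - 8)^2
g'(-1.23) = -0.06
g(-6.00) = 0.37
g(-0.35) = 0.27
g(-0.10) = 0.33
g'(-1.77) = -0.04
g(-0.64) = 0.27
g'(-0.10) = 0.57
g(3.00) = 0.00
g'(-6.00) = 0.00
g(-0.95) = 0.28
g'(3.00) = 0.00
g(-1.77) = 0.33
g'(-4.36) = -0.00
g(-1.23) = 0.30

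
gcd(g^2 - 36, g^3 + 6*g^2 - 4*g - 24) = g + 6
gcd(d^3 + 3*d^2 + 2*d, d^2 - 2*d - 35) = 1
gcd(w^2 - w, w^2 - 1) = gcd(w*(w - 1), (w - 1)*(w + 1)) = w - 1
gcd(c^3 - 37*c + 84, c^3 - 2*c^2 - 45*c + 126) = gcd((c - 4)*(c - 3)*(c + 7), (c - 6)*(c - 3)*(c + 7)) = c^2 + 4*c - 21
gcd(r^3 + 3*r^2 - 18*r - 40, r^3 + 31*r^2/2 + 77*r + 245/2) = r + 5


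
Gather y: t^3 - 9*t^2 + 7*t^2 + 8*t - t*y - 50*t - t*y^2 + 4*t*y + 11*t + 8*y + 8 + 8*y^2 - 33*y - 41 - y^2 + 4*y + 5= t^3 - 2*t^2 - 31*t + y^2*(7 - t) + y*(3*t - 21) - 28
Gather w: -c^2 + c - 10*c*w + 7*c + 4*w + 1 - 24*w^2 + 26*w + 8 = -c^2 + 8*c - 24*w^2 + w*(30 - 10*c) + 9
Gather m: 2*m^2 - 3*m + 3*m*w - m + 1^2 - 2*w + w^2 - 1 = 2*m^2 + m*(3*w - 4) + w^2 - 2*w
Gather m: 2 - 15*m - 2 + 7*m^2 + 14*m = 7*m^2 - m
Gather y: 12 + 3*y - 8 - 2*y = y + 4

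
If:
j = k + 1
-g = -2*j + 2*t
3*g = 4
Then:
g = 4/3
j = t + 2/3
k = t - 1/3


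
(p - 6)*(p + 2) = p^2 - 4*p - 12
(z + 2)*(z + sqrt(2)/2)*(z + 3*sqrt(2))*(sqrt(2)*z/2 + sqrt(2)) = sqrt(2)*z^4/2 + 2*sqrt(2)*z^3 + 7*z^3/2 + 7*sqrt(2)*z^2/2 + 14*z^2 + 6*sqrt(2)*z + 14*z + 6*sqrt(2)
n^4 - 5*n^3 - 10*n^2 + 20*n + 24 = (n - 6)*(n - 2)*(n + 1)*(n + 2)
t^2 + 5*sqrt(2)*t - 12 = (t - sqrt(2))*(t + 6*sqrt(2))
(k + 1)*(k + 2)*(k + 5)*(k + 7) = k^4 + 15*k^3 + 73*k^2 + 129*k + 70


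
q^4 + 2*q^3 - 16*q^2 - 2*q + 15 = (q - 3)*(q - 1)*(q + 1)*(q + 5)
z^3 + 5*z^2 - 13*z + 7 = (z - 1)^2*(z + 7)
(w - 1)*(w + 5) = w^2 + 4*w - 5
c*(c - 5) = c^2 - 5*c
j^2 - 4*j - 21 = (j - 7)*(j + 3)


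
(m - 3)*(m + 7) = m^2 + 4*m - 21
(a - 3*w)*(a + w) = a^2 - 2*a*w - 3*w^2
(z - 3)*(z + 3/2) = z^2 - 3*z/2 - 9/2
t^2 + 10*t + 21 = (t + 3)*(t + 7)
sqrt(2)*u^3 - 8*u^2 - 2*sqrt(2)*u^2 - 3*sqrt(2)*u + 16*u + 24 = (u - 3)*(u - 4*sqrt(2))*(sqrt(2)*u + sqrt(2))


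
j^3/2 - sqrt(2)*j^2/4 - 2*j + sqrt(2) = (j/2 + 1)*(j - 2)*(j - sqrt(2)/2)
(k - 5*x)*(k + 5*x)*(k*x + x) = k^3*x + k^2*x - 25*k*x^3 - 25*x^3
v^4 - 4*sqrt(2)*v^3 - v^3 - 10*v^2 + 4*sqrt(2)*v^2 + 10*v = v*(v - 1)*(v - 5*sqrt(2))*(v + sqrt(2))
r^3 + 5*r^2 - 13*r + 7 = (r - 1)^2*(r + 7)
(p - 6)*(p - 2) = p^2 - 8*p + 12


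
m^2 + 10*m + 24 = (m + 4)*(m + 6)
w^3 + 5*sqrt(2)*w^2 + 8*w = w*(w + sqrt(2))*(w + 4*sqrt(2))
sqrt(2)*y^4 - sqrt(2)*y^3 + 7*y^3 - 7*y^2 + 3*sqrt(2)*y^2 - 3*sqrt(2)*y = y*(y - 1)*(y + 3*sqrt(2))*(sqrt(2)*y + 1)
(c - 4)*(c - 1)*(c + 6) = c^3 + c^2 - 26*c + 24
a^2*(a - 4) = a^3 - 4*a^2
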